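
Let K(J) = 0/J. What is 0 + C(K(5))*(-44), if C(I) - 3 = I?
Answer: -132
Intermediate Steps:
K(J) = 0
C(I) = 3 + I
0 + C(K(5))*(-44) = 0 + (3 + 0)*(-44) = 0 + 3*(-44) = 0 - 132 = -132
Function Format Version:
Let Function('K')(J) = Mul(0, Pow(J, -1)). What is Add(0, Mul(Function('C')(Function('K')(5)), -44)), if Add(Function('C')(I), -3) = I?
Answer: -132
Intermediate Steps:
Function('K')(J) = 0
Function('C')(I) = Add(3, I)
Add(0, Mul(Function('C')(Function('K')(5)), -44)) = Add(0, Mul(Add(3, 0), -44)) = Add(0, Mul(3, -44)) = Add(0, -132) = -132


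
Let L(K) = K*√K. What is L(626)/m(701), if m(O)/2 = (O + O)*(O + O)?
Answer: 313*√626/1965604 ≈ 0.0039841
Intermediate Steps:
m(O) = 8*O² (m(O) = 2*((O + O)*(O + O)) = 2*((2*O)*(2*O)) = 2*(4*O²) = 8*O²)
L(K) = K^(3/2)
L(626)/m(701) = 626^(3/2)/((8*701²)) = (626*√626)/((8*491401)) = (626*√626)/3931208 = (626*√626)*(1/3931208) = 313*√626/1965604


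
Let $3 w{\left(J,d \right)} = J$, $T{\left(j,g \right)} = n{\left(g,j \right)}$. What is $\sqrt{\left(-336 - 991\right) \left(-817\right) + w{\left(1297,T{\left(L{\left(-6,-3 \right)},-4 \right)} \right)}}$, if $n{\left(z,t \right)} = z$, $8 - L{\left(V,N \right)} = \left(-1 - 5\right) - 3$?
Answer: $\frac{\sqrt{9761322}}{3} \approx 1041.4$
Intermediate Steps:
$L{\left(V,N \right)} = 17$ ($L{\left(V,N \right)} = 8 - \left(\left(-1 - 5\right) - 3\right) = 8 - \left(-6 - 3\right) = 8 - -9 = 8 + 9 = 17$)
$T{\left(j,g \right)} = g$
$w{\left(J,d \right)} = \frac{J}{3}$
$\sqrt{\left(-336 - 991\right) \left(-817\right) + w{\left(1297,T{\left(L{\left(-6,-3 \right)},-4 \right)} \right)}} = \sqrt{\left(-336 - 991\right) \left(-817\right) + \frac{1}{3} \cdot 1297} = \sqrt{\left(-1327\right) \left(-817\right) + \frac{1297}{3}} = \sqrt{1084159 + \frac{1297}{3}} = \sqrt{\frac{3253774}{3}} = \frac{\sqrt{9761322}}{3}$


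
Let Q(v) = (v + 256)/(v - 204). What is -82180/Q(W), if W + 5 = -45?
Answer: 10436860/103 ≈ 1.0133e+5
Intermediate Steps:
W = -50 (W = -5 - 45 = -50)
Q(v) = (256 + v)/(-204 + v)
-82180/Q(W) = -82180*(-204 - 50)/(256 - 50) = -82180/(206/(-254)) = -82180/((-1/254*206)) = -82180/(-103/127) = -82180*(-127/103) = 10436860/103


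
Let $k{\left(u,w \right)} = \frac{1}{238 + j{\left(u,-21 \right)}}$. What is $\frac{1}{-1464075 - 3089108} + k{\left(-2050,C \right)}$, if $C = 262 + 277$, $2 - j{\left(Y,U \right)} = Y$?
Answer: $\frac{4550893}{10426789070} \approx 0.00043646$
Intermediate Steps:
$j{\left(Y,U \right)} = 2 - Y$
$C = 539$
$k{\left(u,w \right)} = \frac{1}{240 - u}$ ($k{\left(u,w \right)} = \frac{1}{238 - \left(-2 + u\right)} = \frac{1}{240 - u}$)
$\frac{1}{-1464075 - 3089108} + k{\left(-2050,C \right)} = \frac{1}{-1464075 - 3089108} - \frac{1}{-240 - 2050} = \frac{1}{-4553183} - \frac{1}{-2290} = - \frac{1}{4553183} - - \frac{1}{2290} = - \frac{1}{4553183} + \frac{1}{2290} = \frac{4550893}{10426789070}$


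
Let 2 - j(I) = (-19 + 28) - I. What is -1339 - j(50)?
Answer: -1382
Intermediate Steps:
j(I) = -7 + I (j(I) = 2 - ((-19 + 28) - I) = 2 - (9 - I) = 2 + (-9 + I) = -7 + I)
-1339 - j(50) = -1339 - (-7 + 50) = -1339 - 1*43 = -1339 - 43 = -1382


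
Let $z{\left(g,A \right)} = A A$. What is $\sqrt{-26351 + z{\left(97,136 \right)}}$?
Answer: $i \sqrt{7855} \approx 88.628 i$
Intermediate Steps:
$z{\left(g,A \right)} = A^{2}$
$\sqrt{-26351 + z{\left(97,136 \right)}} = \sqrt{-26351 + 136^{2}} = \sqrt{-26351 + 18496} = \sqrt{-7855} = i \sqrt{7855}$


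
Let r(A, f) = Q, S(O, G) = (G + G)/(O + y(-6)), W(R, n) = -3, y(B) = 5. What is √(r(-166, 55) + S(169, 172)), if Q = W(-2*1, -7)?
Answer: I*√7743/87 ≈ 1.0114*I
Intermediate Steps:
S(O, G) = 2*G/(5 + O) (S(O, G) = (G + G)/(O + 5) = (2*G)/(5 + O) = 2*G/(5 + O))
Q = -3
r(A, f) = -3
√(r(-166, 55) + S(169, 172)) = √(-3 + 2*172/(5 + 169)) = √(-3 + 2*172/174) = √(-3 + 2*172*(1/174)) = √(-3 + 172/87) = √(-89/87) = I*√7743/87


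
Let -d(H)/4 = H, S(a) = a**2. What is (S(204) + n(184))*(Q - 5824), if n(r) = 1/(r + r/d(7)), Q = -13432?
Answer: -497643196612/621 ≈ -8.0136e+8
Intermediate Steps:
d(H) = -4*H
n(r) = 28/(27*r) (n(r) = 1/(r + r/((-4*7))) = 1/(r + r/(-28)) = 1/(r + r*(-1/28)) = 1/(r - r/28) = 1/(27*r/28) = 28/(27*r))
(S(204) + n(184))*(Q - 5824) = (204**2 + (28/27)/184)*(-13432 - 5824) = (41616 + (28/27)*(1/184))*(-19256) = (41616 + 7/1242)*(-19256) = (51687079/1242)*(-19256) = -497643196612/621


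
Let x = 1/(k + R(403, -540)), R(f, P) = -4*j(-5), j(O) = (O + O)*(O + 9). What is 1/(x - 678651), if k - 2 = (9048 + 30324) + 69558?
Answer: -109092/74035394891 ≈ -1.4735e-6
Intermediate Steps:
j(O) = 2*O*(9 + O) (j(O) = (2*O)*(9 + O) = 2*O*(9 + O))
k = 108932 (k = 2 + ((9048 + 30324) + 69558) = 2 + (39372 + 69558) = 2 + 108930 = 108932)
R(f, P) = 160 (R(f, P) = -8*(-5)*(9 - 5) = -8*(-5)*4 = -4*(-40) = 160)
x = 1/109092 (x = 1/(108932 + 160) = 1/109092 ≈ 9.1666e-6)
1/(x - 678651) = 1/(1/109092 - 678651) = 1/(-74035394891/109092) = -109092/74035394891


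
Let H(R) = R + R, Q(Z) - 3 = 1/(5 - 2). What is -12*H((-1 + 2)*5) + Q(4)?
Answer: -350/3 ≈ -116.67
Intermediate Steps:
Q(Z) = 10/3 (Q(Z) = 3 + 1/(5 - 2) = 3 + 1/3 = 3 + ⅓ = 10/3)
H(R) = 2*R
-12*H((-1 + 2)*5) + Q(4) = -24*(-1 + 2)*5 + 10/3 = -24*1*5 + 10/3 = -24*5 + 10/3 = -12*10 + 10/3 = -120 + 10/3 = -350/3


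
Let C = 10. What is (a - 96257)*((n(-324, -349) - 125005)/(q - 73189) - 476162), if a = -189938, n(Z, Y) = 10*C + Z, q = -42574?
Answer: 15775588238015515/115763 ≈ 1.3627e+11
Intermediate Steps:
n(Z, Y) = 100 + Z (n(Z, Y) = 10*10 + Z = 100 + Z)
(a - 96257)*((n(-324, -349) - 125005)/(q - 73189) - 476162) = (-189938 - 96257)*(((100 - 324) - 125005)/(-42574 - 73189) - 476162) = -286195*((-224 - 125005)/(-115763) - 476162) = -286195*(-125229*(-1/115763) - 476162) = -286195*(125229/115763 - 476162) = -286195*(-55121816377/115763) = 15775588238015515/115763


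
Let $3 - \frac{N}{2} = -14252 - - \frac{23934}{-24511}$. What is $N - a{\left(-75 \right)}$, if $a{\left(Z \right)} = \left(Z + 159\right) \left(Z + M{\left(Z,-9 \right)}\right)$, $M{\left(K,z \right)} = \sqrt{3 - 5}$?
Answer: $\frac{853275778}{24511} - 84 i \sqrt{2} \approx 34812.0 - 118.79 i$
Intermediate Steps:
$N = \frac{698856478}{24511}$ ($N = 6 - 2 \left(-14252 - - \frac{23934}{-24511}\right) = 6 - 2 \left(-14252 - \left(-23934\right) \left(- \frac{1}{24511}\right)\right) = 6 - 2 \left(-14252 - \frac{23934}{24511}\right) = 6 - - \frac{698709412}{24511} = 6 + \frac{698709412}{24511} = \frac{698856478}{24511} \approx 28512.0$)
$M{\left(K,z \right)} = i \sqrt{2}$ ($M{\left(K,z \right)} = \sqrt{-2} = i \sqrt{2}$)
$a{\left(Z \right)} = \left(159 + Z\right) \left(Z + i \sqrt{2}\right)$ ($a{\left(Z \right)} = \left(Z + 159\right) \left(Z + i \sqrt{2}\right) = \left(159 + Z\right) \left(Z + i \sqrt{2}\right)$)
$N - a{\left(-75 \right)} = \frac{698856478}{24511} - \left(\left(-75\right)^{2} + 159 \left(-75\right) + 159 i \sqrt{2} + i \left(-75\right) \sqrt{2}\right) = \frac{698856478}{24511} - \left(5625 - 11925 + 159 i \sqrt{2} - 75 i \sqrt{2}\right) = \frac{698856478}{24511} - \left(-6300 + 84 i \sqrt{2}\right) = \frac{698856478}{24511} + \left(6300 - 84 i \sqrt{2}\right) = \frac{853275778}{24511} - 84 i \sqrt{2}$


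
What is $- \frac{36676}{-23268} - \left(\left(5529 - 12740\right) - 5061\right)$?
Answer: $\frac{71395393}{5817} \approx 12274.0$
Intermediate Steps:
$- \frac{36676}{-23268} - \left(\left(5529 - 12740\right) - 5061\right) = \left(-36676\right) \left(- \frac{1}{23268}\right) - \left(-7211 - 5061\right) = \frac{9169}{5817} - -12272 = \frac{9169}{5817} + 12272 = \frac{71395393}{5817}$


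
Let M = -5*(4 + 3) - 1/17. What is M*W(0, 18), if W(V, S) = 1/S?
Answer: -298/153 ≈ -1.9477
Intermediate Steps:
M = -596/17 (M = -5*7 - 1*1/17 = -35 - 1/17 = -596/17 ≈ -35.059)
M*W(0, 18) = -596/17/18 = -596/17*1/18 = -298/153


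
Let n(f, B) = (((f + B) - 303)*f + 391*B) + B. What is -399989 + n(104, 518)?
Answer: -163757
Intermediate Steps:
n(f, B) = 392*B + f*(-303 + B + f) (n(f, B) = (((B + f) - 303)*f + 391*B) + B = ((-303 + B + f)*f + 391*B) + B = (f*(-303 + B + f) + 391*B) + B = (391*B + f*(-303 + B + f)) + B = 392*B + f*(-303 + B + f))
-399989 + n(104, 518) = -399989 + (104**2 - 303*104 + 392*518 + 518*104) = -399989 + (10816 - 31512 + 203056 + 53872) = -399989 + 236232 = -163757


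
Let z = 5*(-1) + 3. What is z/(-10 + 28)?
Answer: -⅑ ≈ -0.11111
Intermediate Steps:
z = -2 (z = -5 + 3 = -2)
z/(-10 + 28) = -2/(-10 + 28) = -2/18 = -2*1/18 = -⅑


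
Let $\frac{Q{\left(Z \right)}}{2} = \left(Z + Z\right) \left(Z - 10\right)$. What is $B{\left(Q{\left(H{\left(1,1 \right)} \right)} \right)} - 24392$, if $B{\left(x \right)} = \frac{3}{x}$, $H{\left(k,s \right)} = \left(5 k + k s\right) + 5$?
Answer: $- \frac{1073245}{44} \approx -24392.0$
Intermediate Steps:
$H{\left(k,s \right)} = 5 + 5 k + k s$
$Q{\left(Z \right)} = 4 Z \left(-10 + Z\right)$ ($Q{\left(Z \right)} = 2 \left(Z + Z\right) \left(Z - 10\right) = 2 \cdot 2 Z \left(-10 + Z\right) = 4 Z \left(-10 + Z\right)$)
$B{\left(Q{\left(H{\left(1,1 \right)} \right)} \right)} - 24392 = \frac{3}{4 \left(5 + 5 \cdot 1 + 1 \cdot 1\right) \left(-10 + \left(5 + 5 \cdot 1 + 1 \cdot 1\right)\right)} - 24392 = \frac{3}{4 \left(5 + 5 + 1\right) \left(-10 + \left(5 + 5 + 1\right)\right)} - 24392 = \frac{3}{4 \cdot 11 \left(-10 + 11\right)} - 24392 = \frac{3}{4 \cdot 11 \cdot 1} - 24392 = \frac{3}{44} - 24392 = - \frac{1073245}{44}$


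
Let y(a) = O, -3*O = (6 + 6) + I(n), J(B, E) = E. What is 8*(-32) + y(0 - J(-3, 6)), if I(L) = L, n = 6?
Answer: -262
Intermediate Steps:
O = -6 (O = -((6 + 6) + 6)/3 = -(12 + 6)/3 = -1/3*18 = -6)
y(a) = -6
8*(-32) + y(0 - J(-3, 6)) = 8*(-32) - 6 = -256 - 6 = -262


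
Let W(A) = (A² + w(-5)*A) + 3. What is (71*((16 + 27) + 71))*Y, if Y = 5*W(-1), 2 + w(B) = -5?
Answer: 445170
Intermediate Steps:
w(B) = -7 (w(B) = -2 - 5 = -7)
W(A) = 3 + A² - 7*A (W(A) = (A² - 7*A) + 3 = 3 + A² - 7*A)
Y = 55 (Y = 5*(3 + (-1)² - 7*(-1)) = 5*(3 + 1 + 7) = 5*11 = 55)
(71*((16 + 27) + 71))*Y = (71*((16 + 27) + 71))*55 = (71*(43 + 71))*55 = (71*114)*55 = 8094*55 = 445170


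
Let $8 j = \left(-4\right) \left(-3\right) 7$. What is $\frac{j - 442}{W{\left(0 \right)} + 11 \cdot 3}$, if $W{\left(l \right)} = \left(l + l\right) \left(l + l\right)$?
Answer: $- \frac{863}{66} \approx -13.076$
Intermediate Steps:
$j = \frac{21}{2}$ ($j = \frac{\left(-4\right) \left(-3\right) 7}{8} = \frac{12 \cdot 7}{8} = \frac{1}{8} \cdot 84 = \frac{21}{2} \approx 10.5$)
$W{\left(l \right)} = 4 l^{2}$ ($W{\left(l \right)} = 2 l 2 l = 4 l^{2}$)
$\frac{j - 442}{W{\left(0 \right)} + 11 \cdot 3} = \frac{\frac{21}{2} - 442}{4 \cdot 0^{2} + 11 \cdot 3} = - \frac{863}{2 \left(4 \cdot 0 + 33\right)} = - \frac{863}{2 \left(0 + 33\right)} = - \frac{863}{2 \cdot 33} = \left(- \frac{863}{2}\right) \frac{1}{33} = - \frac{863}{66}$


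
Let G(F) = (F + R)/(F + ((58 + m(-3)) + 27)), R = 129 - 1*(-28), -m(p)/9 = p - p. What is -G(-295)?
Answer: -23/35 ≈ -0.65714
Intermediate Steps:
m(p) = 0 (m(p) = -9*(p - p) = -9*0 = 0)
R = 157 (R = 129 + 28 = 157)
G(F) = (157 + F)/(85 + F) (G(F) = (F + 157)/(F + ((58 + 0) + 27)) = (157 + F)/(F + (58 + 27)) = (157 + F)/(F + 85) = (157 + F)/(85 + F))
-G(-295) = -(157 - 295)/(85 - 295) = -(-138)/(-210) = -(-1)*(-138)/210 = -1*23/35 = -23/35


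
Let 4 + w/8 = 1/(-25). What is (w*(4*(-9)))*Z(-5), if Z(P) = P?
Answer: -29088/5 ≈ -5817.6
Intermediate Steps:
w = -808/25 (w = -32 + 8/(-25) = -32 + 8*(-1/25) = -32 - 8/25 = -808/25 ≈ -32.320)
(w*(4*(-9)))*Z(-5) = -3232*(-9)/25*(-5) = -808/25*(-36)*(-5) = (29088/25)*(-5) = -29088/5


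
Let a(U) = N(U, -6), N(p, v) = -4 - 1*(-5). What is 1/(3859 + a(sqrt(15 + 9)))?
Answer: 1/3860 ≈ 0.00025907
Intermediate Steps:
N(p, v) = 1 (N(p, v) = -4 + 5 = 1)
a(U) = 1
1/(3859 + a(sqrt(15 + 9))) = 1/(3859 + 1) = 1/3860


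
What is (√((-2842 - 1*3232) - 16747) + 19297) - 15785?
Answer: 3512 + I*√22821 ≈ 3512.0 + 151.07*I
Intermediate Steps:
(√((-2842 - 1*3232) - 16747) + 19297) - 15785 = (√((-2842 - 3232) - 16747) + 19297) - 15785 = (√(-6074 - 16747) + 19297) - 15785 = (√(-22821) + 19297) - 15785 = (I*√22821 + 19297) - 15785 = (19297 + I*√22821) - 15785 = 3512 + I*√22821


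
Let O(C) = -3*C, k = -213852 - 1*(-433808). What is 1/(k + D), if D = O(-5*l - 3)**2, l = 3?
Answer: 1/222872 ≈ 4.4869e-6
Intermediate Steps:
k = 219956 (k = -213852 + 433808 = 219956)
D = 2916 (D = (-3*(-5*3 - 3))**2 = (-3*(-15 - 3))**2 = (-3*(-18))**2 = 54**2 = 2916)
1/(k + D) = 1/(219956 + 2916) = 1/222872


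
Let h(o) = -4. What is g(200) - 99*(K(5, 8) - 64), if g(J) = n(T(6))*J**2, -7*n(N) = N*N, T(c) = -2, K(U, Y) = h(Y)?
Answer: -112876/7 ≈ -16125.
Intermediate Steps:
K(U, Y) = -4
n(N) = -N**2/7 (n(N) = -N*N/7 = -N**2/7)
g(J) = -4*J**2/7 (g(J) = (-1/7*(-2)**2)*J**2 = (-1/7*4)*J**2 = -4*J**2/7)
g(200) - 99*(K(5, 8) - 64) = -4/7*200**2 - 99*(-4 - 64) = -4/7*40000 - 99*(-68) = -160000/7 - 1*(-6732) = -160000/7 + 6732 = -112876/7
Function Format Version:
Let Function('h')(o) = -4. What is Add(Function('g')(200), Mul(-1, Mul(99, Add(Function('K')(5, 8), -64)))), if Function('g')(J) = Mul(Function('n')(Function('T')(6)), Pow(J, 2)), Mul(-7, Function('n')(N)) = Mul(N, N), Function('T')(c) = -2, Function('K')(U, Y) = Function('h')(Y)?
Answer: Rational(-112876, 7) ≈ -16125.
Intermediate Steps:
Function('K')(U, Y) = -4
Function('n')(N) = Mul(Rational(-1, 7), Pow(N, 2)) (Function('n')(N) = Mul(Rational(-1, 7), Mul(N, N)) = Mul(Rational(-1, 7), Pow(N, 2)))
Function('g')(J) = Mul(Rational(-4, 7), Pow(J, 2)) (Function('g')(J) = Mul(Mul(Rational(-1, 7), Pow(-2, 2)), Pow(J, 2)) = Mul(Mul(Rational(-1, 7), 4), Pow(J, 2)) = Mul(Rational(-4, 7), Pow(J, 2)))
Add(Function('g')(200), Mul(-1, Mul(99, Add(Function('K')(5, 8), -64)))) = Add(Mul(Rational(-4, 7), Pow(200, 2)), Mul(-1, Mul(99, Add(-4, -64)))) = Add(Mul(Rational(-4, 7), 40000), Mul(-1, Mul(99, -68))) = Add(Rational(-160000, 7), Mul(-1, -6732)) = Add(Rational(-160000, 7), 6732) = Rational(-112876, 7)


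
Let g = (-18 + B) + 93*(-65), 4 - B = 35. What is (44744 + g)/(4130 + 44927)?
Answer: 38650/49057 ≈ 0.78786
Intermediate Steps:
B = -31 (B = 4 - 1*35 = 4 - 35 = -31)
g = -6094 (g = (-18 - 31) + 93*(-65) = -49 - 6045 = -6094)
(44744 + g)/(4130 + 44927) = (44744 - 6094)/(4130 + 44927) = 38650/49057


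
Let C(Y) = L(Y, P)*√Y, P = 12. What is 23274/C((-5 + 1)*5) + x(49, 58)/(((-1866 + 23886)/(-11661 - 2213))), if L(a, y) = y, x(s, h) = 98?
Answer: -339913/5505 - 3879*I*√5/20 ≈ -61.746 - 433.69*I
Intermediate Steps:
C(Y) = 12*√Y
23274/C((-5 + 1)*5) + x(49, 58)/(((-1866 + 23886)/(-11661 - 2213))) = 23274/((12*√((-5 + 1)*5))) + 98/(((-1866 + 23886)/(-11661 - 2213))) = 23274/((12*√(-4*5))) + 98/((22020/(-13874))) = 23274/((12*√(-20))) + 98/((22020*(-1/13874))) = 23274/((12*(2*I*√5))) + 98/(-11010/6937) = 23274/((24*I*√5)) + 98*(-6937/11010) = 23274*(-I*√5/120) - 339913/5505 = -3879*I*√5/20 - 339913/5505 = -339913/5505 - 3879*I*√5/20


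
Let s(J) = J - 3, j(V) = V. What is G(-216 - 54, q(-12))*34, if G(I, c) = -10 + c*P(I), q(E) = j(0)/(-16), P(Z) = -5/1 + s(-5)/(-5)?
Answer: -340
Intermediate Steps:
s(J) = -3 + J
P(Z) = -17/5 (P(Z) = -5/1 + (-3 - 5)/(-5) = -5*1 - 8*(-⅕) = -5 + 8/5 = -17/5)
q(E) = 0 (q(E) = 0/(-16) = 0*(-1/16) = 0)
G(I, c) = -10 - 17*c/5 (G(I, c) = -10 + c*(-17/5) = -10 - 17*c/5)
G(-216 - 54, q(-12))*34 = (-10 - 17/5*0)*34 = (-10 + 0)*34 = -10*34 = -340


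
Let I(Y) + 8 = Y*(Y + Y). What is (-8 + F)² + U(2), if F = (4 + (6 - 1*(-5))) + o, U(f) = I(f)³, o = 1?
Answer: 64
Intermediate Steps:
I(Y) = -8 + 2*Y² (I(Y) = -8 + Y*(Y + Y) = -8 + Y*(2*Y) = -8 + 2*Y²)
U(f) = (-8 + 2*f²)³
F = 16 (F = (4 + (6 - 1*(-5))) + 1 = (4 + (6 + 5)) + 1 = (4 + 11) + 1 = 15 + 1 = 16)
(-8 + F)² + U(2) = (-8 + 16)² + 8*(-4 + 2²)³ = 8² + 8*(-4 + 4)³ = 64 + 8*0³ = 64 + 8*0 = 64 + 0 = 64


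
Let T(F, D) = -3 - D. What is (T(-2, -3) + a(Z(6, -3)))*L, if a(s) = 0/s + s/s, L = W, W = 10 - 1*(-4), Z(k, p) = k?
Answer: 14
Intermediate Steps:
W = 14 (W = 10 + 4 = 14)
L = 14
a(s) = 1 (a(s) = 0 + 1 = 1)
(T(-2, -3) + a(Z(6, -3)))*L = ((-3 - 1*(-3)) + 1)*14 = ((-3 + 3) + 1)*14 = (0 + 1)*14 = 1*14 = 14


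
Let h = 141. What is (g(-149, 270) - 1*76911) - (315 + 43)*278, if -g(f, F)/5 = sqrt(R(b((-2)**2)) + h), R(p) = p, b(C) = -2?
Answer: -176435 - 5*sqrt(139) ≈ -1.7649e+5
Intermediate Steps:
g(f, F) = -5*sqrt(139) (g(f, F) = -5*sqrt(-2 + 141) = -5*sqrt(139))
(g(-149, 270) - 1*76911) - (315 + 43)*278 = (-5*sqrt(139) - 1*76911) - (315 + 43)*278 = (-5*sqrt(139) - 76911) - 358*278 = (-76911 - 5*sqrt(139)) - 1*99524 = (-76911 - 5*sqrt(139)) - 99524 = -176435 - 5*sqrt(139)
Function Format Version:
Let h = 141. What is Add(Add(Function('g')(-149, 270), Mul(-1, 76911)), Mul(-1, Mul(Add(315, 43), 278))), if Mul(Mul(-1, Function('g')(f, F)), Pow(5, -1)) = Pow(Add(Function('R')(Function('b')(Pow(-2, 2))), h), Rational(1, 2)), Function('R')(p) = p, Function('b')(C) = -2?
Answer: Add(-176435, Mul(-5, Pow(139, Rational(1, 2)))) ≈ -1.7649e+5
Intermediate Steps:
Function('g')(f, F) = Mul(-5, Pow(139, Rational(1, 2))) (Function('g')(f, F) = Mul(-5, Pow(Add(-2, 141), Rational(1, 2))) = Mul(-5, Pow(139, Rational(1, 2))))
Add(Add(Function('g')(-149, 270), Mul(-1, 76911)), Mul(-1, Mul(Add(315, 43), 278))) = Add(Add(Mul(-5, Pow(139, Rational(1, 2))), Mul(-1, 76911)), Mul(-1, Mul(Add(315, 43), 278))) = Add(Add(Mul(-5, Pow(139, Rational(1, 2))), -76911), Mul(-1, Mul(358, 278))) = Add(Add(-76911, Mul(-5, Pow(139, Rational(1, 2)))), Mul(-1, 99524)) = Add(Add(-76911, Mul(-5, Pow(139, Rational(1, 2)))), -99524) = Add(-176435, Mul(-5, Pow(139, Rational(1, 2))))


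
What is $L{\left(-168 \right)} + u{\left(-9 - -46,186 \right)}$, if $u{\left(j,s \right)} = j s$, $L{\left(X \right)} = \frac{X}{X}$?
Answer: $6883$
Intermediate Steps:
$L{\left(X \right)} = 1$
$L{\left(-168 \right)} + u{\left(-9 - -46,186 \right)} = 1 + \left(-9 - -46\right) 186 = 1 + \left(-9 + 46\right) 186 = 1 + 37 \cdot 186 = 1 + 6882 = 6883$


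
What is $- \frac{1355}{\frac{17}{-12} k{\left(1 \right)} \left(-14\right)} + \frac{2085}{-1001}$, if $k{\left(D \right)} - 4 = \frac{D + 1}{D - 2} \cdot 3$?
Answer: $\frac{545850}{17017} \approx 32.077$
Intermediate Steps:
$k{\left(D \right)} = 4 + \frac{3 \left(1 + D\right)}{-2 + D}$ ($k{\left(D \right)} = 4 + \frac{D + 1}{D - 2} \cdot 3 = 4 + \frac{1 + D}{-2 + D} 3 = 4 + \frac{3 \left(1 + D\right)}{-2 + D}$)
$- \frac{1355}{\frac{17}{-12} k{\left(1 \right)} \left(-14\right)} + \frac{2085}{-1001} = - \frac{1355}{\frac{17}{-12} \frac{-5 + 7 \cdot 1}{-2 + 1} \left(-14\right)} + \frac{2085}{-1001} = - \frac{1355}{17 \left(- \frac{1}{12}\right) \frac{-5 + 7}{-1} \left(-14\right)} + 2085 \left(- \frac{1}{1001}\right) = - \frac{1355}{- \frac{17 \left(\left(-1\right) 2\right)}{12} \left(-14\right)} - \frac{2085}{1001} = - \frac{1355}{\left(- \frac{17}{12}\right) \left(-2\right) \left(-14\right)} - \frac{2085}{1001} = - \frac{1355}{\frac{17}{6} \left(-14\right)} - \frac{2085}{1001} = - \frac{1355}{- \frac{119}{3}} - \frac{2085}{1001} = \left(-1355\right) \left(- \frac{3}{119}\right) - \frac{2085}{1001} = \frac{4065}{119} - \frac{2085}{1001} = \frac{545850}{17017}$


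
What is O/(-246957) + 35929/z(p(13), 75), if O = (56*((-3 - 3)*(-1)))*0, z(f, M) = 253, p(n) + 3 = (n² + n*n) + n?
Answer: 35929/253 ≈ 142.01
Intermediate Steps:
p(n) = -3 + n + 2*n² (p(n) = -3 + ((n² + n*n) + n) = -3 + ((n² + n²) + n) = -3 + (2*n² + n) = -3 + (n + 2*n²) = -3 + n + 2*n²)
O = 0 (O = (56*(-6*(-1)))*0 = (56*6)*0 = 336*0 = 0)
O/(-246957) + 35929/z(p(13), 75) = 0/(-246957) + 35929/253 = 0*(-1/246957) + 35929*(1/253) = 0 + 35929/253 = 35929/253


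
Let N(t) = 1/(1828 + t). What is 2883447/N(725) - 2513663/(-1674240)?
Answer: 12324817627893503/1674240 ≈ 7.3614e+9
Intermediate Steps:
2883447/N(725) - 2513663/(-1674240) = 2883447/(1/(1828 + 725)) - 2513663/(-1674240) = 2883447/(1/2553) - 2513663*(-1/1674240) = 2883447/(1/2553) + 2513663/1674240 = 2883447*2553 + 2513663/1674240 = 7361440191 + 2513663/1674240 = 12324817627893503/1674240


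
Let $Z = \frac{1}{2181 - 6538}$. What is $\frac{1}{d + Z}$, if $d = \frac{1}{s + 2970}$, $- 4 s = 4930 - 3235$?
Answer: $\frac{44376045}{7243} \approx 6126.8$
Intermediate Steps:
$s = - \frac{1695}{4}$ ($s = - \frac{4930 - 3235}{4} = \left(- \frac{1}{4}\right) 1695 = - \frac{1695}{4} \approx -423.75$)
$d = \frac{4}{10185}$ ($d = \frac{1}{- \frac{1695}{4} + 2970} = \frac{1}{\frac{10185}{4}} = \frac{4}{10185} \approx 0.00039273$)
$Z = - \frac{1}{4357}$ ($Z = \frac{1}{-4357} = - \frac{1}{4357} \approx -0.00022952$)
$\frac{1}{d + Z} = \frac{1}{\frac{4}{10185} - \frac{1}{4357}} = \frac{1}{\frac{7243}{44376045}} = \frac{44376045}{7243}$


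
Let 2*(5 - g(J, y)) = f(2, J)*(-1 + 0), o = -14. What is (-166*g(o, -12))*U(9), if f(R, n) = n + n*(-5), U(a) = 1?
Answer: -5478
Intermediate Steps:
f(R, n) = -4*n (f(R, n) = n - 5*n = -4*n)
g(J, y) = 5 - 2*J (g(J, y) = 5 - (-4*J)*(-1 + 0)/2 = 5 - (-4*J)*(-1)/2 = 5 - 2*J)
(-166*g(o, -12))*U(9) = -166*(5 - 2*(-14))*1 = -166*(5 + 28)*1 = -166*33*1 = -5478*1 = -5478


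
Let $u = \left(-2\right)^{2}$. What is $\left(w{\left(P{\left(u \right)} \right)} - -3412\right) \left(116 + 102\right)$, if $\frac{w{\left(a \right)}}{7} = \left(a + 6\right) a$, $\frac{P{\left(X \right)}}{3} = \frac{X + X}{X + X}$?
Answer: $785018$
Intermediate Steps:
$u = 4$
$P{\left(X \right)} = 3$ ($P{\left(X \right)} = 3 \frac{X + X}{X + X} = 3 \frac{2 X}{2 X} = 3 \cdot 2 X \frac{1}{2 X} = 3 \cdot 1 = 3$)
$w{\left(a \right)} = 7 a \left(6 + a\right)$ ($w{\left(a \right)} = 7 \left(a + 6\right) a = 7 \left(6 + a\right) a = 7 a \left(6 + a\right)$)
$\left(w{\left(P{\left(u \right)} \right)} - -3412\right) \left(116 + 102\right) = \left(7 \cdot 3 \left(6 + 3\right) - -3412\right) \left(116 + 102\right) = \left(7 \cdot 3 \cdot 9 + 3412\right) 218 = \left(189 + 3412\right) 218 = 3601 \cdot 218 = 785018$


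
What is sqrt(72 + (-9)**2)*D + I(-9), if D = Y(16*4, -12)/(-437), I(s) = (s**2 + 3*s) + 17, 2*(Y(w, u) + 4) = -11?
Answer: 71 + 3*sqrt(17)/46 ≈ 71.269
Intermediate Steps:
Y(w, u) = -19/2 (Y(w, u) = -4 + (1/2)*(-11) = -4 - 11/2 = -19/2)
I(s) = 17 + s**2 + 3*s
D = 1/46 (D = -19/2/(-437) = -19/2*(-1/437) = 1/46 ≈ 0.021739)
sqrt(72 + (-9)**2)*D + I(-9) = sqrt(72 + (-9)**2)*(1/46) + (17 + (-9)**2 + 3*(-9)) = sqrt(72 + 81)*(1/46) + (17 + 81 - 27) = sqrt(153)*(1/46) + 71 = (3*sqrt(17))*(1/46) + 71 = 3*sqrt(17)/46 + 71 = 71 + 3*sqrt(17)/46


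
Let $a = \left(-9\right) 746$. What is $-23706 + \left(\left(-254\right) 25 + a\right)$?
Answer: $-36770$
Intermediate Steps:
$a = -6714$
$-23706 + \left(\left(-254\right) 25 + a\right) = -23706 - 13064 = -36770$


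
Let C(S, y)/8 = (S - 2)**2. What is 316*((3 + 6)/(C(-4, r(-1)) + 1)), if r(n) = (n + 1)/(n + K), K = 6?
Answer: 2844/289 ≈ 9.8408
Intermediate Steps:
r(n) = (1 + n)/(6 + n) (r(n) = (n + 1)/(n + 6) = (1 + n)/(6 + n))
C(S, y) = 8*(-2 + S)**2 (C(S, y) = 8*(S - 2)**2 = 8*(-2 + S)**2)
316*((3 + 6)/(C(-4, r(-1)) + 1)) = 316*((3 + 6)/(8*(-2 - 4)**2 + 1)) = 316*(9/(8*(-6)**2 + 1)) = 316*(9/(8*36 + 1)) = 316*(9/(288 + 1)) = 316*(9/289) = 2844/289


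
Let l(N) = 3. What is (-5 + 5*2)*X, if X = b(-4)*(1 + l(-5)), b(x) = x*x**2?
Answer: -1280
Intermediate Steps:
b(x) = x**3
X = -256 (X = (-4)**3*(1 + 3) = -64*4 = -256)
(-5 + 5*2)*X = (-5 + 5*2)*(-256) = (-5 + 10)*(-256) = 5*(-256) = -1280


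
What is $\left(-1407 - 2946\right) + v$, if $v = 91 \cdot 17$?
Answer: $-2806$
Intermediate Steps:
$v = 1547$
$\left(-1407 - 2946\right) + v = \left(-1407 - 2946\right) + 1547 = -4353 + 1547 = -2806$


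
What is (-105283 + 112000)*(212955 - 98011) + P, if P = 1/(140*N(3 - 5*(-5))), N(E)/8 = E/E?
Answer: 864728309761/1120 ≈ 7.7208e+8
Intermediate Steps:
N(E) = 8 (N(E) = 8*(E/E) = 8*1 = 8)
P = 1/1120 (P = 1/(140*8) = 1/1120 ≈ 0.00089286)
(-105283 + 112000)*(212955 - 98011) + P = (-105283 + 112000)*(212955 - 98011) + 1/1120 = 6717*114944 + 1/1120 = 772078848 + 1/1120 = 864728309761/1120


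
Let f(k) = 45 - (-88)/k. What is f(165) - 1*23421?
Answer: -350632/15 ≈ -23375.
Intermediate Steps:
f(k) = 45 + 88/k
f(165) - 1*23421 = (45 + 88/165) - 1*23421 = (45 + 88*(1/165)) - 23421 = (45 + 8/15) - 23421 = 683/15 - 23421 = -350632/15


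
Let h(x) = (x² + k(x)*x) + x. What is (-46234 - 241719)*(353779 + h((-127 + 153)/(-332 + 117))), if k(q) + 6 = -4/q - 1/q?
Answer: -4708962149594528/46225 ≈ -1.0187e+11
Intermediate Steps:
k(q) = -6 - 5/q (k(q) = -6 + (-4/q - 1/q) = -6 - 5/q)
h(x) = x + x² + x*(-6 - 5/x) (h(x) = (x² + (-6 - 5/x)*x) + x = (x² + x*(-6 - 5/x)) + x = x + x² + x*(-6 - 5/x))
(-46234 - 241719)*(353779 + h((-127 + 153)/(-332 + 117))) = (-46234 - 241719)*(353779 + (-5 + ((-127 + 153)/(-332 + 117))*(-5 + (-127 + 153)/(-332 + 117)))) = -287953*(353779 + (-5 + (26/(-215))*(-5 + 26/(-215)))) = -287953*(353779 + (-5 + (26*(-1/215))*(-5 + 26*(-1/215)))) = -287953*(353779 + (-5 - 26*(-5 - 26/215)/215)) = -287953*(353779 + (-5 - 26/215*(-1101/215))) = -287953*(353779 + (-5 + 28626/46225)) = -287953*(353779 - 202499/46225) = -287953*16353231776/46225 = -4708962149594528/46225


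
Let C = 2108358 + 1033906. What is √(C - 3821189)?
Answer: 5*I*√27157 ≈ 823.97*I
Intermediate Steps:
C = 3142264
√(C - 3821189) = √(3142264 - 3821189) = √(-678925) = 5*I*√27157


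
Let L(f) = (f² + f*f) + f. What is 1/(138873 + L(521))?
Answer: 1/682276 ≈ 1.4657e-6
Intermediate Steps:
L(f) = f + 2*f² (L(f) = (f² + f²) + f = 2*f² + f = f + 2*f²)
1/(138873 + L(521)) = 1/(138873 + 521*(1 + 2*521)) = 1/(138873 + 521*(1 + 1042)) = 1/(138873 + 521*1043) = 1/(138873 + 543403) = 1/682276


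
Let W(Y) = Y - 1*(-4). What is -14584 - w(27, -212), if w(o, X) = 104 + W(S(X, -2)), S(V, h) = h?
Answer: -14690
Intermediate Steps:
W(Y) = 4 + Y (W(Y) = Y + 4 = 4 + Y)
w(o, X) = 106 (w(o, X) = 104 + (4 - 2) = 104 + 2 = 106)
-14584 - w(27, -212) = -14584 - 1*106 = -14584 - 106 = -14690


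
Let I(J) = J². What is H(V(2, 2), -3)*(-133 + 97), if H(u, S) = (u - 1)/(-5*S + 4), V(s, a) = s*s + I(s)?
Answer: -252/19 ≈ -13.263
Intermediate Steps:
V(s, a) = 2*s² (V(s, a) = s*s + s² = s² + s² = 2*s²)
H(u, S) = (-1 + u)/(4 - 5*S)
H(V(2, 2), -3)*(-133 + 97) = ((1 - 2*2²)/(-4 + 5*(-3)))*(-133 + 97) = ((1 - 2*4)/(-4 - 15))*(-36) = ((1 - 1*8)/(-19))*(-36) = -(1 - 8)/19*(-36) = -1/19*(-7)*(-36) = (7/19)*(-36) = -252/19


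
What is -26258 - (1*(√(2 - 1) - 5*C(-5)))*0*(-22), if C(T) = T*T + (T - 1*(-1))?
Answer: -26258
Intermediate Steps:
C(T) = 1 + T + T² (C(T) = T² + (T + 1) = T² + (1 + T) = 1 + T + T²)
-26258 - (1*(√(2 - 1) - 5*C(-5)))*0*(-22) = -26258 - (1*(√(2 - 1) - 5*(1 - 5 + (-5)²)))*0*(-22) = -26258 - (1*(√1 - 5*(1 - 5 + 25)))*0*(-22) = -26258 - (1*(1 - 5*21))*0*(-22) = -26258 - (1*(1 - 105))*0*(-22) = -26258 - (1*(-104))*0*(-22) = -26258 - (-104*0)*(-22) = -26258 - 0*(-22) = -26258 - 1*0 = -26258 + 0 = -26258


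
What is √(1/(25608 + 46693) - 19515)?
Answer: I*√102013386166214/72301 ≈ 139.7*I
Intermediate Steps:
√(1/(25608 + 46693) - 19515) = √(1/72301 - 19515) = √(-1410954014/72301) = I*√102013386166214/72301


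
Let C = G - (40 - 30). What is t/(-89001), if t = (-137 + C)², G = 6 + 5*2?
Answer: -17161/89001 ≈ -0.19282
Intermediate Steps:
G = 16 (G = 6 + 10 = 16)
C = 6 (C = 16 - (40 - 30) = 16 - 1*10 = 16 - 10 = 6)
t = 17161 (t = (-137 + 6)² = (-131)² = 17161)
t/(-89001) = 17161/(-89001) = 17161*(-1/89001) = -17161/89001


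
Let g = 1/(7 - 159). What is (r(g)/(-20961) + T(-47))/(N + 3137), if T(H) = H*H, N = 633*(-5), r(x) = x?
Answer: -7038033049/89210016 ≈ -78.893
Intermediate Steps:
g = -1/152 (g = 1/(-152) = -1/152 ≈ -0.0065789)
N = -3165
T(H) = H²
(r(g)/(-20961) + T(-47))/(N + 3137) = (-1/152/(-20961) + (-47)²)/(-3165 + 3137) = (-1/152*(-1/20961) + 2209)/(-28) = (1/3186072 + 2209)*(-1/28) = (7038033049/3186072)*(-1/28) = -7038033049/89210016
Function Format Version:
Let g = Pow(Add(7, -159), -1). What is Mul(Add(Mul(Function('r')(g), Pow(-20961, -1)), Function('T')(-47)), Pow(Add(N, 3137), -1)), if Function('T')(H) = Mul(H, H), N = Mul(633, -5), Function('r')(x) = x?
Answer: Rational(-7038033049, 89210016) ≈ -78.893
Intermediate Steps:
g = Rational(-1, 152) (g = Pow(-152, -1) = Rational(-1, 152) ≈ -0.0065789)
N = -3165
Function('T')(H) = Pow(H, 2)
Mul(Add(Mul(Function('r')(g), Pow(-20961, -1)), Function('T')(-47)), Pow(Add(N, 3137), -1)) = Mul(Add(Mul(Rational(-1, 152), Pow(-20961, -1)), Pow(-47, 2)), Pow(Add(-3165, 3137), -1)) = Mul(Add(Mul(Rational(-1, 152), Rational(-1, 20961)), 2209), Pow(-28, -1)) = Mul(Add(Rational(1, 3186072), 2209), Rational(-1, 28)) = Mul(Rational(7038033049, 3186072), Rational(-1, 28)) = Rational(-7038033049, 89210016)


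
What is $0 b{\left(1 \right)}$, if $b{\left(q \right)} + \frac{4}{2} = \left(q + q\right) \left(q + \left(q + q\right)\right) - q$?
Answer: $0$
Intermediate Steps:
$b{\left(q \right)} = -2 - q + 6 q^{2}$ ($b{\left(q \right)} = -2 - \left(q - \left(q + q\right) \left(q + \left(q + q\right)\right)\right) = -2 - \left(q - 2 q \left(q + 2 q\right)\right) = -2 - \left(q - 2 q 3 q\right) = -2 + \left(6 q^{2} - q\right) = -2 + \left(- q + 6 q^{2}\right) = -2 - q + 6 q^{2}$)
$0 b{\left(1 \right)} = 0 \left(-2 - 1 + 6 \cdot 1^{2}\right) = 0 \left(-2 - 1 + 6 \cdot 1\right) = 0 \left(-2 - 1 + 6\right) = 0 \cdot 3 = 0$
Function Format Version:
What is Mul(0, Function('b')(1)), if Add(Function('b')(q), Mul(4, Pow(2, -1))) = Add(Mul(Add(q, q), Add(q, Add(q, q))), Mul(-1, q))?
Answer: 0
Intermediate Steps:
Function('b')(q) = Add(-2, Mul(-1, q), Mul(6, Pow(q, 2))) (Function('b')(q) = Add(-2, Add(Mul(Add(q, q), Add(q, Add(q, q))), Mul(-1, q))) = Add(-2, Add(Mul(Mul(2, q), Add(q, Mul(2, q))), Mul(-1, q))) = Add(-2, Add(Mul(Mul(2, q), Mul(3, q)), Mul(-1, q))) = Add(-2, Add(Mul(6, Pow(q, 2)), Mul(-1, q))) = Add(-2, Add(Mul(-1, q), Mul(6, Pow(q, 2)))) = Add(-2, Mul(-1, q), Mul(6, Pow(q, 2))))
Mul(0, Function('b')(1)) = Mul(0, Add(-2, Mul(-1, 1), Mul(6, Pow(1, 2)))) = Mul(0, Add(-2, -1, Mul(6, 1))) = Mul(0, Add(-2, -1, 6)) = Mul(0, 3) = 0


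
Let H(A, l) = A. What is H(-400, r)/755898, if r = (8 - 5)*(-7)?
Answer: -200/377949 ≈ -0.00052917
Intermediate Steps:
r = -21 (r = 3*(-7) = -21)
H(-400, r)/755898 = -400/755898 = -400*1/755898 = -200/377949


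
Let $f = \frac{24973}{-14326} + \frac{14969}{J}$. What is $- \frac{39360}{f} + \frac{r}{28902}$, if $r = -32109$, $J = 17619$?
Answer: $\frac{7362301992801637}{167152414474} \approx 44045.0$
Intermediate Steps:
$f = - \frac{17350261}{19416138}$ ($f = \frac{24973}{-14326} + \frac{14969}{17619} = 24973 \left(- \frac{1}{14326}\right) + 14969 \cdot \frac{1}{17619} = - \frac{1921}{1102} + \frac{14969}{17619} = - \frac{17350261}{19416138} \approx -0.8936$)
$- \frac{39360}{f} + \frac{r}{28902} = - \frac{39360}{- \frac{17350261}{19416138}} - \frac{32109}{28902} = \left(-39360\right) \left(- \frac{19416138}{17350261}\right) - \frac{10703}{9634} = \frac{764219191680}{17350261} - \frac{10703}{9634} = \frac{7362301992801637}{167152414474}$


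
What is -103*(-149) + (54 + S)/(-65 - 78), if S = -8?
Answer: 2194575/143 ≈ 15347.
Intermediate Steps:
-103*(-149) + (54 + S)/(-65 - 78) = -103*(-149) + (54 - 8)/(-65 - 78) = 15347 + 46/(-143) = 15347 + 46*(-1/143) = 15347 - 46/143 = 2194575/143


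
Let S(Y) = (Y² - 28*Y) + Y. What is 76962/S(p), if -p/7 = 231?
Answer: 12827/443058 ≈ 0.028951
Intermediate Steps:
p = -1617 (p = -7*231 = -1617)
S(Y) = Y² - 27*Y
76962/S(p) = 76962/((-1617*(-27 - 1617))) = 76962/((-1617*(-1644))) = 76962/2658348 = 76962*(1/2658348) = 12827/443058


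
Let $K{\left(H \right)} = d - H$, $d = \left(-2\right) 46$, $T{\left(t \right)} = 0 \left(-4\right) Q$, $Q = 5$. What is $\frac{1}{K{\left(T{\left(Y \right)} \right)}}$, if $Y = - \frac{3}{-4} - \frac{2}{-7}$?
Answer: $- \frac{1}{92} \approx -0.01087$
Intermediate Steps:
$Y = \frac{29}{28}$ ($Y = \left(-3\right) \left(- \frac{1}{4}\right) - - \frac{2}{7} = \frac{3}{4} + \frac{2}{7} = \frac{29}{28} \approx 1.0357$)
$T{\left(t \right)} = 0$ ($T{\left(t \right)} = 0 \left(-4\right) 5 = 0 \cdot 5 = 0$)
$d = -92$
$K{\left(H \right)} = -92 - H$
$\frac{1}{K{\left(T{\left(Y \right)} \right)}} = \frac{1}{-92 - 0} = \frac{1}{-92 + 0} = \frac{1}{-92} = - \frac{1}{92}$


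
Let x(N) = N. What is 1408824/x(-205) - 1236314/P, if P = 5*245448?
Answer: -172921861013/25158420 ≈ -6873.3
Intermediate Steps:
P = 1227240
1408824/x(-205) - 1236314/P = 1408824/(-205) - 1236314/1227240 = 1408824*(-1/205) - 1236314*1/1227240 = -1408824/205 - 618157/613620 = -172921861013/25158420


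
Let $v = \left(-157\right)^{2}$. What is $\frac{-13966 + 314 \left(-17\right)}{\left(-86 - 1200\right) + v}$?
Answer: $- \frac{19304}{23363} \approx -0.82626$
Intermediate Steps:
$v = 24649$
$\frac{-13966 + 314 \left(-17\right)}{\left(-86 - 1200\right) + v} = \frac{-13966 + 314 \left(-17\right)}{\left(-86 - 1200\right) + 24649} = \frac{-13966 - 5338}{\left(-86 - 1200\right) + 24649} = - \frac{19304}{-1286 + 24649} = - \frac{19304}{23363}$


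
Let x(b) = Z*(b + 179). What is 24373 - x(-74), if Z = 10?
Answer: 23323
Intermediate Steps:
x(b) = 1790 + 10*b (x(b) = 10*(b + 179) = 10*(179 + b) = 1790 + 10*b)
24373 - x(-74) = 24373 - (1790 + 10*(-74)) = 24373 - (1790 - 740) = 24373 - 1*1050 = 24373 - 1050 = 23323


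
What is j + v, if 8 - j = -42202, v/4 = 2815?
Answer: 53470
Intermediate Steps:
v = 11260 (v = 4*2815 = 11260)
j = 42210 (j = 8 - 1*(-42202) = 8 + 42202 = 42210)
j + v = 42210 + 11260 = 53470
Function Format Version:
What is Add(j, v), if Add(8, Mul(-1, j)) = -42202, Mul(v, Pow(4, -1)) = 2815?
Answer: 53470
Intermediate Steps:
v = 11260 (v = Mul(4, 2815) = 11260)
j = 42210 (j = Add(8, Mul(-1, -42202)) = Add(8, 42202) = 42210)
Add(j, v) = Add(42210, 11260) = 53470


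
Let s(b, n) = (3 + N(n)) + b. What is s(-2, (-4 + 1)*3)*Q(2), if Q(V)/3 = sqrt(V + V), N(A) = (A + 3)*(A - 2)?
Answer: 402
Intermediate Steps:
N(A) = (-2 + A)*(3 + A) (N(A) = (3 + A)*(-2 + A) = (-2 + A)*(3 + A))
Q(V) = 3*sqrt(2)*sqrt(V) (Q(V) = 3*sqrt(V + V) = 3*sqrt(2*V) = 3*(sqrt(2)*sqrt(V)) = 3*sqrt(2)*sqrt(V))
s(b, n) = -3 + b + n + n**2 (s(b, n) = (3 + (-6 + n + n**2)) + b = (-3 + n + n**2) + b = -3 + b + n + n**2)
s(-2, (-4 + 1)*3)*Q(2) = (-3 - 2 + (-4 + 1)*3 + ((-4 + 1)*3)**2)*(3*sqrt(2)*sqrt(2)) = (-3 - 2 - 3*3 + (-3*3)**2)*6 = (-3 - 2 - 9 + (-9)**2)*6 = (-3 - 2 - 9 + 81)*6 = 67*6 = 402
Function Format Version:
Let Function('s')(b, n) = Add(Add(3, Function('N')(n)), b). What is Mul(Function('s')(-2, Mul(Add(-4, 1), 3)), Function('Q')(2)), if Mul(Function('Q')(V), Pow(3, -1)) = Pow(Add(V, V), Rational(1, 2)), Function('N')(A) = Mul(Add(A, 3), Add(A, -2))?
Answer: 402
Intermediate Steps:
Function('N')(A) = Mul(Add(-2, A), Add(3, A)) (Function('N')(A) = Mul(Add(3, A), Add(-2, A)) = Mul(Add(-2, A), Add(3, A)))
Function('Q')(V) = Mul(3, Pow(2, Rational(1, 2)), Pow(V, Rational(1, 2))) (Function('Q')(V) = Mul(3, Pow(Add(V, V), Rational(1, 2))) = Mul(3, Pow(Mul(2, V), Rational(1, 2))) = Mul(3, Mul(Pow(2, Rational(1, 2)), Pow(V, Rational(1, 2)))) = Mul(3, Pow(2, Rational(1, 2)), Pow(V, Rational(1, 2))))
Function('s')(b, n) = Add(-3, b, n, Pow(n, 2)) (Function('s')(b, n) = Add(Add(3, Add(-6, n, Pow(n, 2))), b) = Add(Add(-3, n, Pow(n, 2)), b) = Add(-3, b, n, Pow(n, 2)))
Mul(Function('s')(-2, Mul(Add(-4, 1), 3)), Function('Q')(2)) = Mul(Add(-3, -2, Mul(Add(-4, 1), 3), Pow(Mul(Add(-4, 1), 3), 2)), Mul(3, Pow(2, Rational(1, 2)), Pow(2, Rational(1, 2)))) = Mul(Add(-3, -2, Mul(-3, 3), Pow(Mul(-3, 3), 2)), 6) = Mul(Add(-3, -2, -9, Pow(-9, 2)), 6) = Mul(Add(-3, -2, -9, 81), 6) = Mul(67, 6) = 402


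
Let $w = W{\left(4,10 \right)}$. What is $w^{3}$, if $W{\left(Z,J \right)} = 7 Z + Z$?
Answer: $32768$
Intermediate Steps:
$W{\left(Z,J \right)} = 8 Z$
$w = 32$ ($w = 8 \cdot 4 = 32$)
$w^{3} = 32^{3} = 32768$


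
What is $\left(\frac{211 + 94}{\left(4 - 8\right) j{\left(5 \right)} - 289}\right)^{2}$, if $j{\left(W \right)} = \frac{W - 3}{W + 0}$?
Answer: $\frac{2325625}{2111209} \approx 1.1016$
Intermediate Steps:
$j{\left(W \right)} = \frac{-3 + W}{W}$
$\left(\frac{211 + 94}{\left(4 - 8\right) j{\left(5 \right)} - 289}\right)^{2} = \left(\frac{211 + 94}{\left(4 - 8\right) \frac{-3 + 5}{5} - 289}\right)^{2} = \left(\frac{305}{- 4 \cdot \frac{1}{5} \cdot 2 - 289}\right)^{2} = \left(\frac{305}{\left(-4\right) \frac{2}{5} - 289}\right)^{2} = \left(\frac{305}{- \frac{8}{5} - 289}\right)^{2} = \left(\frac{305}{- \frac{1453}{5}}\right)^{2} = \left(305 \left(- \frac{5}{1453}\right)\right)^{2} = \left(- \frac{1525}{1453}\right)^{2} = \frac{2325625}{2111209}$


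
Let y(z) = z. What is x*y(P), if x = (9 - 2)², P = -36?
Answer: -1764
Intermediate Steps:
x = 49 (x = 7² = 49)
x*y(P) = 49*(-36) = -1764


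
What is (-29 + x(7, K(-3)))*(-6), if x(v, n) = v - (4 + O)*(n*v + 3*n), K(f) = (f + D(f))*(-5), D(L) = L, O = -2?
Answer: 3732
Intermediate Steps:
K(f) = -10*f (K(f) = (f + f)*(-5) = (2*f)*(-5) = -10*f)
x(v, n) = v - 6*n - 2*n*v (x(v, n) = v - (4 - 2)*(n*v + 3*n) = v - 2*(3*n + n*v) = v - (6*n + 2*n*v) = v + (-6*n - 2*n*v) = v - 6*n - 2*n*v)
(-29 + x(7, K(-3)))*(-6) = (-29 + (7 - (-60)*(-3) - 2*(-10*(-3))*7))*(-6) = (-29 + (7 - 6*30 - 2*30*7))*(-6) = (-29 + (7 - 180 - 420))*(-6) = (-29 - 593)*(-6) = -622*(-6) = 3732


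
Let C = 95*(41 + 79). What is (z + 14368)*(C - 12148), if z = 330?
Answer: -10994104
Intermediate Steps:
C = 11400 (C = 95*120 = 11400)
(z + 14368)*(C - 12148) = (330 + 14368)*(11400 - 12148) = 14698*(-748) = -10994104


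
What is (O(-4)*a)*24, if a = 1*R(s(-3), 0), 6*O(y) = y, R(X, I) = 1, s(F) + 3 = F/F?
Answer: -16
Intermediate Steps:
s(F) = -2 (s(F) = -3 + F/F = -3 + 1 = -2)
O(y) = y/6
a = 1 (a = 1*1 = 1)
(O(-4)*a)*24 = (((1/6)*(-4))*1)*24 = -2/3*1*24 = -2/3*24 = -16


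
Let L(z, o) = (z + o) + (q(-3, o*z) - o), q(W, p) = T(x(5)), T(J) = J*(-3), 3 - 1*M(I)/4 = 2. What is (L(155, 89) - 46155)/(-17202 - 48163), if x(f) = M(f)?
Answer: 46012/65365 ≈ 0.70392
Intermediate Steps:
M(I) = 4 (M(I) = 12 - 4*2 = 12 - 8 = 4)
x(f) = 4
T(J) = -3*J
q(W, p) = -12 (q(W, p) = -3*4 = -12)
L(z, o) = -12 + z (L(z, o) = (z + o) + (-12 - o) = (o + z) + (-12 - o) = -12 + z)
(L(155, 89) - 46155)/(-17202 - 48163) = ((-12 + 155) - 46155)/(-17202 - 48163) = (143 - 46155)/(-65365) = -46012*(-1/65365) = 46012/65365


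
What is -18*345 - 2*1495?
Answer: -9200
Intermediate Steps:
-18*345 - 2*1495 = -6210 - 1*2990 = -6210 - 2990 = -9200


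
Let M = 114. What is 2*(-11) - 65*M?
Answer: -7432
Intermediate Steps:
2*(-11) - 65*M = 2*(-11) - 65*114 = -22 - 7410 = -7432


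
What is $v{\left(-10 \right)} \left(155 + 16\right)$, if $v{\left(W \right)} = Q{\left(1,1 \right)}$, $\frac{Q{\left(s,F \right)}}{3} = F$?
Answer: $513$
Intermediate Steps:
$Q{\left(s,F \right)} = 3 F$
$v{\left(W \right)} = 3$ ($v{\left(W \right)} = 3 \cdot 1 = 3$)
$v{\left(-10 \right)} \left(155 + 16\right) = 3 \left(155 + 16\right) = 3 \cdot 171 = 513$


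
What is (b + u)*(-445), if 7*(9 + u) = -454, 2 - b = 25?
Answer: 301710/7 ≈ 43101.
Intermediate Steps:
b = -23 (b = 2 - 1*25 = 2 - 25 = -23)
u = -517/7 (u = -9 + (⅐)*(-454) = -9 - 454/7 = -517/7 ≈ -73.857)
(b + u)*(-445) = (-23 - 517/7)*(-445) = -678/7*(-445) = 301710/7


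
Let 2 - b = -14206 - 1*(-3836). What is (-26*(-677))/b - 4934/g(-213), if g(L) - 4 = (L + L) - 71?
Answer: 29926617/2556698 ≈ 11.705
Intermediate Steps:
g(L) = -67 + 2*L (g(L) = 4 + ((L + L) - 71) = 4 + (2*L - 71) = 4 + (-71 + 2*L) = -67 + 2*L)
b = 10372 (b = 2 - (-14206 - 1*(-3836)) = 2 - (-14206 + 3836) = 2 - 1*(-10370) = 2 + 10370 = 10372)
(-26*(-677))/b - 4934/g(-213) = -26*(-677)/10372 - 4934/(-67 + 2*(-213)) = 17602*(1/10372) - 4934/(-67 - 426) = 8801/5186 - 4934/(-493) = 8801/5186 - 4934*(-1/493) = 8801/5186 + 4934/493 = 29926617/2556698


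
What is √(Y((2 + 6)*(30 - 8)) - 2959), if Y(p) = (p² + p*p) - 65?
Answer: 4*√3683 ≈ 242.75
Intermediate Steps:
Y(p) = -65 + 2*p² (Y(p) = (p² + p²) - 65 = 2*p² - 65 = -65 + 2*p²)
√(Y((2 + 6)*(30 - 8)) - 2959) = √((-65 + 2*((2 + 6)*(30 - 8))²) - 2959) = √((-65 + 2*(8*22)²) - 2959) = √((-65 + 2*176²) - 2959) = √((-65 + 2*30976) - 2959) = √((-65 + 61952) - 2959) = √(61887 - 2959) = √58928 = 4*√3683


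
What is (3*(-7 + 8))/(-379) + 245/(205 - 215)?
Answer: -18577/758 ≈ -24.508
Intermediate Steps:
(3*(-7 + 8))/(-379) + 245/(205 - 215) = (3*1)*(-1/379) + 245/(-10) = 3*(-1/379) + 245*(-⅒) = -3/379 - 49/2 = -18577/758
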